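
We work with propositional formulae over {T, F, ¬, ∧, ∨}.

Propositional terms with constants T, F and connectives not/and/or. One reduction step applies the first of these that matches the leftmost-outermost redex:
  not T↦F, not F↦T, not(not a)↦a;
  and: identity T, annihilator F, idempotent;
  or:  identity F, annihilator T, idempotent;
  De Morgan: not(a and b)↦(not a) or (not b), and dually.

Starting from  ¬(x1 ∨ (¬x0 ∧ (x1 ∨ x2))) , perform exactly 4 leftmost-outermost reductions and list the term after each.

Answer: after 4 steps: ¬x1 ∧ (x0 ∨ (¬x1 ∧ ¬x2))

Reduction:
  start: ¬(x1 ∨ (¬x0 ∧ (x1 ∨ x2)))
  →1  ¬x1 ∧ ¬(¬x0 ∧ (x1 ∨ x2))
  →2  ¬x1 ∧ (¬¬x0 ∨ ¬(x1 ∨ x2))
  →3  ¬x1 ∧ (x0 ∨ ¬(x1 ∨ x2))
  →4  ¬x1 ∧ (x0 ∨ (¬x1 ∧ ¬x2))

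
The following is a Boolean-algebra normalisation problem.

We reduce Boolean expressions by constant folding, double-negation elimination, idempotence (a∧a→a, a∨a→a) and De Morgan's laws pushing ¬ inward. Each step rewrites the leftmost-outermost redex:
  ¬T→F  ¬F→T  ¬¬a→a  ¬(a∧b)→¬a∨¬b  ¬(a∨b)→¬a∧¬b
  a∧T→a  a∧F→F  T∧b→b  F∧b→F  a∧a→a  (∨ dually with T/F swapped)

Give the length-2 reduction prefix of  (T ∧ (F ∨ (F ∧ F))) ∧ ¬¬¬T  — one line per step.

Answer: after 2 steps: (F ∧ F) ∧ ¬¬¬T

Derivation:
  start: (T ∧ (F ∨ (F ∧ F))) ∧ ¬¬¬T
  →1  (F ∨ (F ∧ F)) ∧ ¬¬¬T
  →2  (F ∧ F) ∧ ¬¬¬T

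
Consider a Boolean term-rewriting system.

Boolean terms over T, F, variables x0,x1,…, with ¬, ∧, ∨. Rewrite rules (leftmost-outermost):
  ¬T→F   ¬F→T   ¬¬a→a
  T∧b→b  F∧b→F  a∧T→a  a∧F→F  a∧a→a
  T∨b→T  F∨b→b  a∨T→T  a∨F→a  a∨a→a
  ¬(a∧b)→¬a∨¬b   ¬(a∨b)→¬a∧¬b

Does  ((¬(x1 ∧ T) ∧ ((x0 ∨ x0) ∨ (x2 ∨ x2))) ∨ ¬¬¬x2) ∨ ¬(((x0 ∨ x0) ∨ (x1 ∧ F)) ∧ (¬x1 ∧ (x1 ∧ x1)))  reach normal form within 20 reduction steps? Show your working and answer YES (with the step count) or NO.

Answer: YES — reaches normal form ((¬x1 ∧ (x0 ∨ x2)) ∨ ¬x2) ∨ (¬x0 ∨ (x1 ∨ ¬x1)) in 18 ≤ 20 steps

Derivation:
  start: ((¬(x1 ∧ T) ∧ ((x0 ∨ x0) ∨ (x2 ∨ x2))) ∨ ¬¬¬x2) ∨ ¬(((x0 ∨ x0) ∨ (x1 ∧ F)) ∧ (¬x1 ∧ (x1 ∧ x1)))
  [1] (((¬x1 ∨ ¬T) ∧ ((x0 ∨ x0) ∨ (x2 ∨ x2))) ∨ ¬¬¬x2) ∨ ¬(((x0 ∨ x0) ∨ (x1 ∧ F)) ∧ (¬x1 ∧ (x1 ∧ x1)))
  [2] (((¬x1 ∨ F) ∧ ((x0 ∨ x0) ∨ (x2 ∨ x2))) ∨ ¬¬¬x2) ∨ ¬(((x0 ∨ x0) ∨ (x1 ∧ F)) ∧ (¬x1 ∧ (x1 ∧ x1)))
  [3] ((¬x1 ∧ ((x0 ∨ x0) ∨ (x2 ∨ x2))) ∨ ¬¬¬x2) ∨ ¬(((x0 ∨ x0) ∨ (x1 ∧ F)) ∧ (¬x1 ∧ (x1 ∧ x1)))
  [4] ((¬x1 ∧ (x0 ∨ (x2 ∨ x2))) ∨ ¬¬¬x2) ∨ ¬(((x0 ∨ x0) ∨ (x1 ∧ F)) ∧ (¬x1 ∧ (x1 ∧ x1)))
  [5] ((¬x1 ∧ (x0 ∨ x2)) ∨ ¬¬¬x2) ∨ ¬(((x0 ∨ x0) ∨ (x1 ∧ F)) ∧ (¬x1 ∧ (x1 ∧ x1)))
  [6] ((¬x1 ∧ (x0 ∨ x2)) ∨ ¬x2) ∨ ¬(((x0 ∨ x0) ∨ (x1 ∧ F)) ∧ (¬x1 ∧ (x1 ∧ x1)))
  [7] ((¬x1 ∧ (x0 ∨ x2)) ∨ ¬x2) ∨ (¬((x0 ∨ x0) ∨ (x1 ∧ F)) ∨ ¬(¬x1 ∧ (x1 ∧ x1)))
  [8] ((¬x1 ∧ (x0 ∨ x2)) ∨ ¬x2) ∨ ((¬(x0 ∨ x0) ∧ ¬(x1 ∧ F)) ∨ ¬(¬x1 ∧ (x1 ∧ x1)))
  [9] ((¬x1 ∧ (x0 ∨ x2)) ∨ ¬x2) ∨ (((¬x0 ∧ ¬x0) ∧ ¬(x1 ∧ F)) ∨ ¬(¬x1 ∧ (x1 ∧ x1)))
  [10] ((¬x1 ∧ (x0 ∨ x2)) ∨ ¬x2) ∨ ((¬x0 ∧ ¬(x1 ∧ F)) ∨ ¬(¬x1 ∧ (x1 ∧ x1)))
  [11] ((¬x1 ∧ (x0 ∨ x2)) ∨ ¬x2) ∨ ((¬x0 ∧ (¬x1 ∨ ¬F)) ∨ ¬(¬x1 ∧ (x1 ∧ x1)))
  [12] ((¬x1 ∧ (x0 ∨ x2)) ∨ ¬x2) ∨ ((¬x0 ∧ (¬x1 ∨ T)) ∨ ¬(¬x1 ∧ (x1 ∧ x1)))
  [13] ((¬x1 ∧ (x0 ∨ x2)) ∨ ¬x2) ∨ ((¬x0 ∧ T) ∨ ¬(¬x1 ∧ (x1 ∧ x1)))
  [14] ((¬x1 ∧ (x0 ∨ x2)) ∨ ¬x2) ∨ (¬x0 ∨ ¬(¬x1 ∧ (x1 ∧ x1)))
  [15] ((¬x1 ∧ (x0 ∨ x2)) ∨ ¬x2) ∨ (¬x0 ∨ (¬¬x1 ∨ ¬(x1 ∧ x1)))
  [16] ((¬x1 ∧ (x0 ∨ x2)) ∨ ¬x2) ∨ (¬x0 ∨ (x1 ∨ ¬(x1 ∧ x1)))
  [17] ((¬x1 ∧ (x0 ∨ x2)) ∨ ¬x2) ∨ (¬x0 ∨ (x1 ∨ (¬x1 ∨ ¬x1)))
  [18] ((¬x1 ∧ (x0 ∨ x2)) ∨ ¬x2) ∨ (¬x0 ∨ (x1 ∨ ¬x1))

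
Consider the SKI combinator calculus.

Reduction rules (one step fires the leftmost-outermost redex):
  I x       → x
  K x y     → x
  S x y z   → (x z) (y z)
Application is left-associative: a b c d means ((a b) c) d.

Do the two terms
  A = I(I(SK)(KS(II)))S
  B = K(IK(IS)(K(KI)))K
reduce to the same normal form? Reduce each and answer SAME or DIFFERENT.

Answer: SAME — A ⇓ S, B ⇓ S

Reduction:
Term A:
  start: I(I(SK)(KS(II)))S
  step 1: I(SK)(KS(II))S
  step 2: SK(KS(II))S
  step 3: KS(KS(II)S)
  step 4: S

Term B:
  start: K(IK(IS)(K(KI)))K
  step 1: IK(IS)(K(KI))
  step 2: K(IS)(K(KI))
  step 3: IS
  step 4: S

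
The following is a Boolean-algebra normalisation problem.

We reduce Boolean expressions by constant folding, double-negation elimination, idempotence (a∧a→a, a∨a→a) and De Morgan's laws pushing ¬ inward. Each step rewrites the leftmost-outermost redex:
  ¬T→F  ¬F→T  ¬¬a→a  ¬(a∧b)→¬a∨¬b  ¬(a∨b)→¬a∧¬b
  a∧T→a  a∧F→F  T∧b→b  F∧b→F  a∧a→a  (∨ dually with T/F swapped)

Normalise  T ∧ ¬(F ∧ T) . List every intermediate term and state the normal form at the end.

  start: T ∧ ¬(F ∧ T)
  step 1: ¬(F ∧ T)
  step 2: ¬F ∨ ¬T
  step 3: T ∨ ¬T
  step 4: T

Answer: normal form = T  (in 4 steps)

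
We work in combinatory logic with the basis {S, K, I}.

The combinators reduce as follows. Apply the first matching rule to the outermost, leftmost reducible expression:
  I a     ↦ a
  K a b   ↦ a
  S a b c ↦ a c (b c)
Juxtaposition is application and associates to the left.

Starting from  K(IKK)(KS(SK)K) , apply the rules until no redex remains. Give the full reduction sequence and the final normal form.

  start: K(IKK)(KS(SK)K)
  [1] IKK
  [2] KK

Answer: normal form = KK  (in 2 steps)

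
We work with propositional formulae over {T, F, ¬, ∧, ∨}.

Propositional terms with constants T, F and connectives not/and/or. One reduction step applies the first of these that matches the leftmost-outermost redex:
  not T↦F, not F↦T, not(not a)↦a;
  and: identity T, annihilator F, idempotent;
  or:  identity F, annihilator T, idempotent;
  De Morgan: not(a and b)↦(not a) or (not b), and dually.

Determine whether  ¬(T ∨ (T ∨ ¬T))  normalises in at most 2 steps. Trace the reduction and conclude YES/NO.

  start: ¬(T ∨ (T ∨ ¬T))
  [1] ¬T ∧ ¬(T ∨ ¬T)
  [2] F ∧ ¬(T ∨ ¬T)

Answer: NO — after 2 steps the term is F ∧ ¬(T ∨ ¬T), not yet normal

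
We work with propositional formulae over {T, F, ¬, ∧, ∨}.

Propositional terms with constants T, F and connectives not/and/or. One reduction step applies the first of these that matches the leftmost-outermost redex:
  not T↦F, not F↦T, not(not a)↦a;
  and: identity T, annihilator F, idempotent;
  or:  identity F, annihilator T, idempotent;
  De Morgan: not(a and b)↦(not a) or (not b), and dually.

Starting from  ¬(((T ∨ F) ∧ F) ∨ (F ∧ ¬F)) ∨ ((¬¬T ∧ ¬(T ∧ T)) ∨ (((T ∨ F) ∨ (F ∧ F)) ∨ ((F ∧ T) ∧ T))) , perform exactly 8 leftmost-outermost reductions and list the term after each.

  start: ¬(((T ∨ F) ∧ F) ∨ (F ∧ ¬F)) ∨ ((¬¬T ∧ ¬(T ∧ T)) ∨ (((T ∨ F) ∨ (F ∧ F)) ∨ ((F ∧ T) ∧ T)))
  →1  (¬((T ∨ F) ∧ F) ∧ ¬(F ∧ ¬F)) ∨ ((¬¬T ∧ ¬(T ∧ T)) ∨ (((T ∨ F) ∨ (F ∧ F)) ∨ ((F ∧ T) ∧ T)))
  →2  ((¬(T ∨ F) ∨ ¬F) ∧ ¬(F ∧ ¬F)) ∨ ((¬¬T ∧ ¬(T ∧ T)) ∨ (((T ∨ F) ∨ (F ∧ F)) ∨ ((F ∧ T) ∧ T)))
  →3  (((¬T ∧ ¬F) ∨ ¬F) ∧ ¬(F ∧ ¬F)) ∨ ((¬¬T ∧ ¬(T ∧ T)) ∨ (((T ∨ F) ∨ (F ∧ F)) ∨ ((F ∧ T) ∧ T)))
  →4  (((F ∧ ¬F) ∨ ¬F) ∧ ¬(F ∧ ¬F)) ∨ ((¬¬T ∧ ¬(T ∧ T)) ∨ (((T ∨ F) ∨ (F ∧ F)) ∨ ((F ∧ T) ∧ T)))
  →5  ((F ∨ ¬F) ∧ ¬(F ∧ ¬F)) ∨ ((¬¬T ∧ ¬(T ∧ T)) ∨ (((T ∨ F) ∨ (F ∧ F)) ∨ ((F ∧ T) ∧ T)))
  →6  (¬F ∧ ¬(F ∧ ¬F)) ∨ ((¬¬T ∧ ¬(T ∧ T)) ∨ (((T ∨ F) ∨ (F ∧ F)) ∨ ((F ∧ T) ∧ T)))
  →7  (T ∧ ¬(F ∧ ¬F)) ∨ ((¬¬T ∧ ¬(T ∧ T)) ∨ (((T ∨ F) ∨ (F ∧ F)) ∨ ((F ∧ T) ∧ T)))
  →8  ¬(F ∧ ¬F) ∨ ((¬¬T ∧ ¬(T ∧ T)) ∨ (((T ∨ F) ∨ (F ∧ F)) ∨ ((F ∧ T) ∧ T)))

Answer: after 8 steps: ¬(F ∧ ¬F) ∨ ((¬¬T ∧ ¬(T ∧ T)) ∨ (((T ∨ F) ∨ (F ∧ F)) ∨ ((F ∧ T) ∧ T)))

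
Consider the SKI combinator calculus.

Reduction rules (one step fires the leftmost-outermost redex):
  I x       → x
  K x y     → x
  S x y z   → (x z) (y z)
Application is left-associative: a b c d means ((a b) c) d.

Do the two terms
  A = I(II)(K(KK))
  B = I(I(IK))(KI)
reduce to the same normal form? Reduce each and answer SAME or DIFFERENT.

Answer: DIFFERENT — A ⇓ K(KK), B ⇓ K(KI)

Reduction:
Term A:
  start: I(II)(K(KK))
  →1  II(K(KK))
  →2  I(K(KK))
  →3  K(KK)

Term B:
  start: I(I(IK))(KI)
  →1  I(IK)(KI)
  →2  IK(KI)
  →3  K(KI)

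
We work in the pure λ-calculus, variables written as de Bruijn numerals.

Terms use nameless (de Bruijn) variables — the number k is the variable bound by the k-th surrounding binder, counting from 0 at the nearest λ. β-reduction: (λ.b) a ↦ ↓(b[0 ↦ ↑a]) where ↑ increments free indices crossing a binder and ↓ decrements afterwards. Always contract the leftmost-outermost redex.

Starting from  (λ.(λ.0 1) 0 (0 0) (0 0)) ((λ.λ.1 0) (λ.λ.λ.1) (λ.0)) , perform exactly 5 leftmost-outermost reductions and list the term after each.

  start: (λ.(λ.0 1) 0 (0 0) (0 0)) ((λ.λ.1 0) (λ.λ.λ.1) (λ.0))
  step 1: (λ.0 ((λ.λ.1 0) (λ.λ.λ.1) (λ.0))) ((λ.λ.1 0) (λ.λ.λ.1) (λ.0)) ((λ.λ.1 0) (λ.λ.λ.1) (λ.0) ((λ.λ.1 0) (λ.λ.λ.1) (λ.0))) ((λ.λ.1 0) (λ.λ.λ.1) (λ.0) ((λ.λ.1 0) (λ.λ.λ.1) (λ.0)))
  step 2: (λ.λ.1 0) (λ.λ.λ.1) (λ.0) ((λ.λ.1 0) (λ.λ.λ.1) (λ.0)) ((λ.λ.1 0) (λ.λ.λ.1) (λ.0) ((λ.λ.1 0) (λ.λ.λ.1) (λ.0))) ((λ.λ.1 0) (λ.λ.λ.1) (λ.0) ((λ.λ.1 0) (λ.λ.λ.1) (λ.0)))
  step 3: (λ.(λ.λ.λ.1) 0) (λ.0) ((λ.λ.1 0) (λ.λ.λ.1) (λ.0)) ((λ.λ.1 0) (λ.λ.λ.1) (λ.0) ((λ.λ.1 0) (λ.λ.λ.1) (λ.0))) ((λ.λ.1 0) (λ.λ.λ.1) (λ.0) ((λ.λ.1 0) (λ.λ.λ.1) (λ.0)))
  step 4: (λ.λ.λ.1) (λ.0) ((λ.λ.1 0) (λ.λ.λ.1) (λ.0)) ((λ.λ.1 0) (λ.λ.λ.1) (λ.0) ((λ.λ.1 0) (λ.λ.λ.1) (λ.0))) ((λ.λ.1 0) (λ.λ.λ.1) (λ.0) ((λ.λ.1 0) (λ.λ.λ.1) (λ.0)))
  step 5: (λ.λ.1) ((λ.λ.1 0) (λ.λ.λ.1) (λ.0)) ((λ.λ.1 0) (λ.λ.λ.1) (λ.0) ((λ.λ.1 0) (λ.λ.λ.1) (λ.0))) ((λ.λ.1 0) (λ.λ.λ.1) (λ.0) ((λ.λ.1 0) (λ.λ.λ.1) (λ.0)))

Answer: after 5 steps: (λ.λ.1) ((λ.λ.1 0) (λ.λ.λ.1) (λ.0)) ((λ.λ.1 0) (λ.λ.λ.1) (λ.0) ((λ.λ.1 0) (λ.λ.λ.1) (λ.0))) ((λ.λ.1 0) (λ.λ.λ.1) (λ.0) ((λ.λ.1 0) (λ.λ.λ.1) (λ.0)))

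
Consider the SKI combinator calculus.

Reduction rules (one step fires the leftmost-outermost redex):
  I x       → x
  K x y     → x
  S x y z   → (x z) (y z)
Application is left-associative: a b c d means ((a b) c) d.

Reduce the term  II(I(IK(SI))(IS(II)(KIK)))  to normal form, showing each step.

Answer: normal form = SI  (in 5 steps)

Working:
  start: II(I(IK(SI))(IS(II)(KIK)))
  →1  I(I(IK(SI))(IS(II)(KIK)))
  →2  I(IK(SI))(IS(II)(KIK))
  →3  IK(SI)(IS(II)(KIK))
  →4  K(SI)(IS(II)(KIK))
  →5  SI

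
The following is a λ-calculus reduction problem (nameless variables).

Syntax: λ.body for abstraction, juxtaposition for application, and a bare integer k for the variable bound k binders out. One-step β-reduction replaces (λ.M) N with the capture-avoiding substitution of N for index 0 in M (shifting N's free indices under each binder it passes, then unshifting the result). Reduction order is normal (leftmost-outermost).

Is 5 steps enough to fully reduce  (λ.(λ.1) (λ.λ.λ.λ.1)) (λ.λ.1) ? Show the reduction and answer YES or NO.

Answer: YES — reaches normal form λ.λ.1 in 2 ≤ 5 steps

Derivation:
  start: (λ.(λ.1) (λ.λ.λ.λ.1)) (λ.λ.1)
  →1  (λ.λ.λ.1) (λ.λ.λ.λ.1)
  →2  λ.λ.1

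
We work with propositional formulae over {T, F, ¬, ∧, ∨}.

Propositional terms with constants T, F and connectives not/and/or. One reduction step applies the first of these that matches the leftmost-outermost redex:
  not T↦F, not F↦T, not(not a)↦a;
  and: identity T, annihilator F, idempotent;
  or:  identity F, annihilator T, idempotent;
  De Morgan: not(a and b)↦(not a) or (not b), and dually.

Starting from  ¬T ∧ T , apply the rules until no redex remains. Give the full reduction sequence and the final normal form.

Answer: normal form = F  (in 2 steps)

Derivation:
  start: ¬T ∧ T
  →1  ¬T
  →2  F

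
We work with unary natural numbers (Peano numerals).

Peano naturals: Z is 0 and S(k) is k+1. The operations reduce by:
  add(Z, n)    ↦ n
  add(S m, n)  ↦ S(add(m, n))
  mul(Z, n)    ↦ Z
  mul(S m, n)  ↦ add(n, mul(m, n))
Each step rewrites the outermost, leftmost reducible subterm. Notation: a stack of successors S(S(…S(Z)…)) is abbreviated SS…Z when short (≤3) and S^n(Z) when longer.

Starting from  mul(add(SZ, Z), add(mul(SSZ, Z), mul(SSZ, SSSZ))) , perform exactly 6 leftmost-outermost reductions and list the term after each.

  start: mul(add(SZ, Z), add(mul(SSZ, Z), mul(SSZ, SSSZ)))
  →1  mul(S(add(Z, Z)), add(mul(SSZ, Z), mul(SSZ, SSSZ)))
  →2  add(add(mul(SSZ, Z), mul(SSZ, SSSZ)), mul(add(Z, Z), add(mul(SSZ, Z), mul(SSZ, SSSZ))))
  →3  add(add(add(Z, mul(SZ, Z)), mul(SSZ, SSSZ)), mul(add(Z, Z), add(mul(SSZ, Z), mul(SSZ, SSSZ))))
  →4  add(add(mul(SZ, Z), mul(SSZ, SSSZ)), mul(add(Z, Z), add(mul(SSZ, Z), mul(SSZ, SSSZ))))
  →5  add(add(add(Z, mul(Z, Z)), mul(SSZ, SSSZ)), mul(add(Z, Z), add(mul(SSZ, Z), mul(SSZ, SSSZ))))
  →6  add(add(mul(Z, Z), mul(SSZ, SSSZ)), mul(add(Z, Z), add(mul(SSZ, Z), mul(SSZ, SSSZ))))

Answer: after 6 steps: add(add(mul(Z, Z), mul(SSZ, SSSZ)), mul(add(Z, Z), add(mul(SSZ, Z), mul(SSZ, SSSZ))))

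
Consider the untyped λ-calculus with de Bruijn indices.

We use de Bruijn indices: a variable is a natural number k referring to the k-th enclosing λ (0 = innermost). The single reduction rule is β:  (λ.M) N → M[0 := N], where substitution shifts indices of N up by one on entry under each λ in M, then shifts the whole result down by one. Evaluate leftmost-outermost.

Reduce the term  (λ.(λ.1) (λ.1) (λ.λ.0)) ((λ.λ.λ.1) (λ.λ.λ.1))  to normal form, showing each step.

  start: (λ.(λ.1) (λ.1) (λ.λ.0)) ((λ.λ.λ.1) (λ.λ.λ.1))
  →1  (λ.(λ.λ.λ.1) (λ.λ.λ.1)) (λ.(λ.λ.λ.1) (λ.λ.λ.1)) (λ.λ.0)
  →2  (λ.λ.λ.1) (λ.λ.λ.1) (λ.λ.0)
  →3  (λ.λ.1) (λ.λ.0)
  →4  λ.λ.λ.0

Answer: normal form = λ.λ.λ.0  (in 4 steps)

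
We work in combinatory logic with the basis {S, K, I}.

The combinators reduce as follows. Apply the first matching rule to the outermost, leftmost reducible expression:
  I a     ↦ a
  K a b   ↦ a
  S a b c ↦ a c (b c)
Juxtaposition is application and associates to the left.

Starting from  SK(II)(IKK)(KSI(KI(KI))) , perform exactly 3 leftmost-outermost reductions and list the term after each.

Answer: after 3 steps: KK(KSI(KI(KI)))

Working:
  start: SK(II)(IKK)(KSI(KI(KI)))
  [1] K(IKK)(II(IKK))(KSI(KI(KI)))
  [2] IKK(KSI(KI(KI)))
  [3] KK(KSI(KI(KI)))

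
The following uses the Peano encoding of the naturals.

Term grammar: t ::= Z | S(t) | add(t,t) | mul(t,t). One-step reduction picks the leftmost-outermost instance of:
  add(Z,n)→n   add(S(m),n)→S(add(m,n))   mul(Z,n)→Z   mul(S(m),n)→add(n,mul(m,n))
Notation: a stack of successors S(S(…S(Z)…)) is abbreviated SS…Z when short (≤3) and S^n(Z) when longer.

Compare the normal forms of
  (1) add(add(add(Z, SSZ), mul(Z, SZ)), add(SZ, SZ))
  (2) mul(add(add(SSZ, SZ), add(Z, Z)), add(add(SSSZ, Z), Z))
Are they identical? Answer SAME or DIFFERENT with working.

Term A:
  start: add(add(add(Z, SSZ), mul(Z, SZ)), add(SZ, SZ))
  [1] add(add(SSZ, mul(Z, SZ)), add(SZ, SZ))
  [2] add(S(add(SZ, mul(Z, SZ))), add(SZ, SZ))
  [3] S(add(add(SZ, mul(Z, SZ)), add(SZ, SZ)))
  [4] S(add(S(add(Z, mul(Z, SZ))), add(SZ, SZ)))
  [5] S(S(add(add(Z, mul(Z, SZ)), add(SZ, SZ))))
  [6] S(S(add(mul(Z, SZ), add(SZ, SZ))))
  [7] S(S(add(Z, add(SZ, SZ))))
  [8] S(S(add(SZ, SZ)))
  [9] S(S(S(add(Z, SZ))))
  [10] S^4(Z)

Term B:
  start: mul(add(add(SSZ, SZ), add(Z, Z)), add(add(SSSZ, Z), Z))
  [1] mul(add(S(add(SZ, SZ)), add(Z, Z)), add(add(SSSZ, Z), Z))
  [2] mul(S(add(add(SZ, SZ), add(Z, Z))), add(add(SSSZ, Z), Z))
  [3] add(add(add(SSSZ, Z), Z), mul(add(add(SZ, SZ), add(Z, Z)), add(add(SSSZ, Z), Z)))
  [4] add(add(S(add(SSZ, Z)), Z), mul(add(add(SZ, SZ), add(Z, Z)), add(add(SSSZ, Z), Z)))
  [5] add(S(add(add(SSZ, Z), Z)), mul(add(add(SZ, SZ), add(Z, Z)), add(add(SSSZ, Z), Z)))
  [6] S(add(add(add(SSZ, Z), Z), mul(add(add(SZ, SZ), add(Z, Z)), add(add(SSSZ, Z), Z))))
  [7] S(add(add(S(add(SZ, Z)), Z), mul(add(add(SZ, SZ), add(Z, Z)), add(add(SSSZ, Z), Z))))
  [8] S(add(S(add(add(SZ, Z), Z)), mul(add(add(SZ, SZ), add(Z, Z)), add(add(SSSZ, Z), Z))))
  [9] S(S(add(add(add(SZ, Z), Z), mul(add(add(SZ, SZ), add(Z, Z)), add(add(SSSZ, Z), Z)))))
  [10] S(S(add(add(S(add(Z, Z)), Z), mul(add(add(SZ, SZ), add(Z, Z)), add(add(SSSZ, Z), Z)))))
  [11] S(S(add(S(add(add(Z, Z), Z)), mul(add(add(SZ, SZ), add(Z, Z)), add(add(SSSZ, Z), Z)))))
  [12] S(S(S(add(add(add(Z, Z), Z), mul(add(add(SZ, SZ), add(Z, Z)), add(add(SSSZ, Z), Z))))))
  [13] S(S(S(add(add(Z, Z), mul(add(add(SZ, SZ), add(Z, Z)), add(add(SSSZ, Z), Z))))))
  [14] S(S(S(add(Z, mul(add(add(SZ, SZ), add(Z, Z)), add(add(SSSZ, Z), Z))))))
  [15] S(S(S(mul(add(add(SZ, SZ), add(Z, Z)), add(add(SSSZ, Z), Z)))))
  [16] S(S(S(mul(add(S(add(Z, SZ)), add(Z, Z)), add(add(SSSZ, Z), Z)))))
  [17] S(S(S(mul(S(add(add(Z, SZ), add(Z, Z))), add(add(SSSZ, Z), Z)))))
  [18] S(S(S(add(add(add(SSSZ, Z), Z), mul(add(add(Z, SZ), add(Z, Z)), add(add(SSSZ, Z), Z))))))
  [19] S(S(S(add(add(S(add(SSZ, Z)), Z), mul(add(add(Z, SZ), add(Z, Z)), add(add(SSSZ, Z), Z))))))
  [20] S(S(S(add(S(add(add(SSZ, Z), Z)), mul(add(add(Z, SZ), add(Z, Z)), add(add(SSSZ, Z), Z))))))
  [21] S(S(S(S(add(add(add(SSZ, Z), Z), mul(add(add(Z, SZ), add(Z, Z)), add(add(SSSZ, Z), Z)))))))
  [22] S(S(S(S(add(add(S(add(SZ, Z)), Z), mul(add(add(Z, SZ), add(Z, Z)), add(add(SSSZ, Z), Z)))))))
  [23] S(S(S(S(add(S(add(add(SZ, Z), Z)), mul(add(add(Z, SZ), add(Z, Z)), add(add(SSSZ, Z), Z)))))))
  [24] S(S(S(S(S(add(add(add(SZ, Z), Z), mul(add(add(Z, SZ), add(Z, Z)), add(add(SSSZ, Z), Z))))))))
  [25] S(S(S(S(S(add(add(S(add(Z, Z)), Z), mul(add(add(Z, SZ), add(Z, Z)), add(add(SSSZ, Z), Z))))))))
  [26] S(S(S(S(S(add(S(add(add(Z, Z), Z)), mul(add(add(Z, SZ), add(Z, Z)), add(add(SSSZ, Z), Z))))))))
  [27] S(S(S(S(S(S(add(add(add(Z, Z), Z), mul(add(add(Z, SZ), add(Z, Z)), add(add(SSSZ, Z), Z)))))))))
  [28] S(S(S(S(S(S(add(add(Z, Z), mul(add(add(Z, SZ), add(Z, Z)), add(add(SSSZ, Z), Z)))))))))
  [29] S(S(S(S(S(S(add(Z, mul(add(add(Z, SZ), add(Z, Z)), add(add(SSSZ, Z), Z)))))))))
  [30] S(S(S(S(S(S(mul(add(add(Z, SZ), add(Z, Z)), add(add(SSSZ, Z), Z))))))))
  [31] S(S(S(S(S(S(mul(add(SZ, add(Z, Z)), add(add(SSSZ, Z), Z))))))))
  [32] S(S(S(S(S(S(mul(S(add(Z, add(Z, Z))), add(add(SSSZ, Z), Z))))))))
  [33] S(S(S(S(S(S(add(add(add(SSSZ, Z), Z), mul(add(Z, add(Z, Z)), add(add(SSSZ, Z), Z)))))))))
  [34] S(S(S(S(S(S(add(add(S(add(SSZ, Z)), Z), mul(add(Z, add(Z, Z)), add(add(SSSZ, Z), Z)))))))))
  [35] S(S(S(S(S(S(add(S(add(add(SSZ, Z), Z)), mul(add(Z, add(Z, Z)), add(add(SSSZ, Z), Z)))))))))
  [36] S(S(S(S(S(S(S(add(add(add(SSZ, Z), Z), mul(add(Z, add(Z, Z)), add(add(SSSZ, Z), Z))))))))))
  [37] S(S(S(S(S(S(S(add(add(S(add(SZ, Z)), Z), mul(add(Z, add(Z, Z)), add(add(SSSZ, Z), Z))))))))))
  [38] S(S(S(S(S(S(S(add(S(add(add(SZ, Z), Z)), mul(add(Z, add(Z, Z)), add(add(SSSZ, Z), Z))))))))))
  [39] S(S(S(S(S(S(S(S(add(add(add(SZ, Z), Z), mul(add(Z, add(Z, Z)), add(add(SSSZ, Z), Z)))))))))))
  [40] S(S(S(S(S(S(S(S(add(add(S(add(Z, Z)), Z), mul(add(Z, add(Z, Z)), add(add(SSSZ, Z), Z)))))))))))
  [41] S(S(S(S(S(S(S(S(add(S(add(add(Z, Z), Z)), mul(add(Z, add(Z, Z)), add(add(SSSZ, Z), Z)))))))))))
  [42] S(S(S(S(S(S(S(S(S(add(add(add(Z, Z), Z), mul(add(Z, add(Z, Z)), add(add(SSSZ, Z), Z))))))))))))
  [43] S(S(S(S(S(S(S(S(S(add(add(Z, Z), mul(add(Z, add(Z, Z)), add(add(SSSZ, Z), Z))))))))))))
  [44] S(S(S(S(S(S(S(S(S(add(Z, mul(add(Z, add(Z, Z)), add(add(SSSZ, Z), Z))))))))))))
  [45] S(S(S(S(S(S(S(S(S(mul(add(Z, add(Z, Z)), add(add(SSSZ, Z), Z)))))))))))
  [46] S(S(S(S(S(S(S(S(S(mul(add(Z, Z), add(add(SSSZ, Z), Z)))))))))))
  [47] S(S(S(S(S(S(S(S(S(mul(Z, add(add(SSSZ, Z), Z)))))))))))
  [48] S^9(Z)

Answer: DIFFERENT — A ⇓ S^4(Z), B ⇓ S^9(Z)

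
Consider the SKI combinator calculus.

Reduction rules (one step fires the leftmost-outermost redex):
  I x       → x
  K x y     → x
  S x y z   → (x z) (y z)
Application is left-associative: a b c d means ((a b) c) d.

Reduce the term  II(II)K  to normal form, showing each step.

  start: II(II)K
  [1] I(II)K
  [2] IIK
  [3] IK
  [4] K

Answer: normal form = K  (in 4 steps)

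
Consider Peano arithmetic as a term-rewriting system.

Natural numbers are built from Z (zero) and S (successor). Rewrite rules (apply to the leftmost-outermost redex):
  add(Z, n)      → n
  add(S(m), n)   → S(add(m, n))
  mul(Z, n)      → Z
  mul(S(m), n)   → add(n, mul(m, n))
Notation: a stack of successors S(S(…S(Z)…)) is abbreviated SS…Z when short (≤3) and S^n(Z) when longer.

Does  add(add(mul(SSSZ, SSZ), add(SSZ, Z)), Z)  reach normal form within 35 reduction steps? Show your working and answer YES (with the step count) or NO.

  start: add(add(mul(SSSZ, SSZ), add(SSZ, Z)), Z)
  →1  add(add(add(SSZ, mul(SSZ, SSZ)), add(SSZ, Z)), Z)
  →2  add(add(S(add(SZ, mul(SSZ, SSZ))), add(SSZ, Z)), Z)
  →3  add(S(add(add(SZ, mul(SSZ, SSZ)), add(SSZ, Z))), Z)
  →4  S(add(add(add(SZ, mul(SSZ, SSZ)), add(SSZ, Z)), Z))
  →5  S(add(add(S(add(Z, mul(SSZ, SSZ))), add(SSZ, Z)), Z))
  →6  S(add(S(add(add(Z, mul(SSZ, SSZ)), add(SSZ, Z))), Z))
  →7  S(S(add(add(add(Z, mul(SSZ, SSZ)), add(SSZ, Z)), Z)))
  →8  S(S(add(add(mul(SSZ, SSZ), add(SSZ, Z)), Z)))
  →9  S(S(add(add(add(SSZ, mul(SZ, SSZ)), add(SSZ, Z)), Z)))
  →10  S(S(add(add(S(add(SZ, mul(SZ, SSZ))), add(SSZ, Z)), Z)))
  →11  S(S(add(S(add(add(SZ, mul(SZ, SSZ)), add(SSZ, Z))), Z)))
  →12  S(S(S(add(add(add(SZ, mul(SZ, SSZ)), add(SSZ, Z)), Z))))
  →13  S(S(S(add(add(S(add(Z, mul(SZ, SSZ))), add(SSZ, Z)), Z))))
  →14  S(S(S(add(S(add(add(Z, mul(SZ, SSZ)), add(SSZ, Z))), Z))))
  →15  S(S(S(S(add(add(add(Z, mul(SZ, SSZ)), add(SSZ, Z)), Z)))))
  →16  S(S(S(S(add(add(mul(SZ, SSZ), add(SSZ, Z)), Z)))))
  →17  S(S(S(S(add(add(add(SSZ, mul(Z, SSZ)), add(SSZ, Z)), Z)))))
  →18  S(S(S(S(add(add(S(add(SZ, mul(Z, SSZ))), add(SSZ, Z)), Z)))))
  →19  S(S(S(S(add(S(add(add(SZ, mul(Z, SSZ)), add(SSZ, Z))), Z)))))
  →20  S(S(S(S(S(add(add(add(SZ, mul(Z, SSZ)), add(SSZ, Z)), Z))))))
  →21  S(S(S(S(S(add(add(S(add(Z, mul(Z, SSZ))), add(SSZ, Z)), Z))))))
  →22  S(S(S(S(S(add(S(add(add(Z, mul(Z, SSZ)), add(SSZ, Z))), Z))))))
  →23  S(S(S(S(S(S(add(add(add(Z, mul(Z, SSZ)), add(SSZ, Z)), Z)))))))
  →24  S(S(S(S(S(S(add(add(mul(Z, SSZ), add(SSZ, Z)), Z)))))))
  →25  S(S(S(S(S(S(add(add(Z, add(SSZ, Z)), Z)))))))
  →26  S(S(S(S(S(S(add(add(SSZ, Z), Z)))))))
  →27  S(S(S(S(S(S(add(S(add(SZ, Z)), Z)))))))
  →28  S(S(S(S(S(S(S(add(add(SZ, Z), Z))))))))
  →29  S(S(S(S(S(S(S(add(S(add(Z, Z)), Z))))))))
  →30  S(S(S(S(S(S(S(S(add(add(Z, Z), Z)))))))))
  →31  S(S(S(S(S(S(S(S(add(Z, Z)))))))))
  →32  S^8(Z)

Answer: YES — reaches normal form S^8(Z) in 32 ≤ 35 steps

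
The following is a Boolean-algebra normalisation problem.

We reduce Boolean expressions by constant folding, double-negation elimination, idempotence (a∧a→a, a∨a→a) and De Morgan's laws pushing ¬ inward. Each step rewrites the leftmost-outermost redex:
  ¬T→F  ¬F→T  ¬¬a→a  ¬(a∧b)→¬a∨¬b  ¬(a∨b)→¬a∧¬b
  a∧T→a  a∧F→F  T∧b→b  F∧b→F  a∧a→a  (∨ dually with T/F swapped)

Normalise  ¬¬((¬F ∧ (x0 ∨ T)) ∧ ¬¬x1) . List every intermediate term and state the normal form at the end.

Answer: normal form = x1  (in 6 steps)

Reduction:
  start: ¬¬((¬F ∧ (x0 ∨ T)) ∧ ¬¬x1)
  [1] (¬F ∧ (x0 ∨ T)) ∧ ¬¬x1
  [2] (T ∧ (x0 ∨ T)) ∧ ¬¬x1
  [3] (x0 ∨ T) ∧ ¬¬x1
  [4] T ∧ ¬¬x1
  [5] ¬¬x1
  [6] x1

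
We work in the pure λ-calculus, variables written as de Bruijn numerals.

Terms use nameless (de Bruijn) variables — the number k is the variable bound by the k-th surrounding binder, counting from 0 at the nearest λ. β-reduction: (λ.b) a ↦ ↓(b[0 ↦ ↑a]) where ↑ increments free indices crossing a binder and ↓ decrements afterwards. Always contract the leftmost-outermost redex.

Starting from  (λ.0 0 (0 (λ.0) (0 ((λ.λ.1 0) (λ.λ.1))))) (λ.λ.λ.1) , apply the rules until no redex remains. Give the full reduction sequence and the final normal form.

  start: (λ.0 0 (0 (λ.0) (0 ((λ.λ.1 0) (λ.λ.1))))) (λ.λ.λ.1)
  →1  (λ.λ.λ.1) (λ.λ.λ.1) ((λ.λ.λ.1) (λ.0) ((λ.λ.λ.1) ((λ.λ.1 0) (λ.λ.1))))
  →2  (λ.λ.1) ((λ.λ.λ.1) (λ.0) ((λ.λ.λ.1) ((λ.λ.1 0) (λ.λ.1))))
  →3  λ.(λ.λ.λ.1) (λ.0) ((λ.λ.λ.1) ((λ.λ.1 0) (λ.λ.1)))
  →4  λ.(λ.λ.1) ((λ.λ.λ.1) ((λ.λ.1 0) (λ.λ.1)))
  →5  λ.λ.(λ.λ.λ.1) ((λ.λ.1 0) (λ.λ.1))
  →6  λ.λ.λ.λ.1

Answer: normal form = λ.λ.λ.λ.1  (in 6 steps)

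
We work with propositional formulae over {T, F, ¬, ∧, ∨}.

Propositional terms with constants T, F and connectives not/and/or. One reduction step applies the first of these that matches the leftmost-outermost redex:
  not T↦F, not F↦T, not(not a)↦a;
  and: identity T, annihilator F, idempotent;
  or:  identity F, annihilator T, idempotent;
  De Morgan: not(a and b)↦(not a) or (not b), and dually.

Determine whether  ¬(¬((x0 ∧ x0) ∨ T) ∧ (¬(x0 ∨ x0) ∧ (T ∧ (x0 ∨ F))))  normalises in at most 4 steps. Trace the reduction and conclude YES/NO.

  start: ¬(¬((x0 ∧ x0) ∨ T) ∧ (¬(x0 ∨ x0) ∧ (T ∧ (x0 ∨ F))))
  [1] ¬¬((x0 ∧ x0) ∨ T) ∨ ¬(¬(x0 ∨ x0) ∧ (T ∧ (x0 ∨ F)))
  [2] ((x0 ∧ x0) ∨ T) ∨ ¬(¬(x0 ∨ x0) ∧ (T ∧ (x0 ∨ F)))
  [3] T ∨ ¬(¬(x0 ∨ x0) ∧ (T ∧ (x0 ∨ F)))
  [4] T

Answer: YES — reaches normal form T in 4 ≤ 4 steps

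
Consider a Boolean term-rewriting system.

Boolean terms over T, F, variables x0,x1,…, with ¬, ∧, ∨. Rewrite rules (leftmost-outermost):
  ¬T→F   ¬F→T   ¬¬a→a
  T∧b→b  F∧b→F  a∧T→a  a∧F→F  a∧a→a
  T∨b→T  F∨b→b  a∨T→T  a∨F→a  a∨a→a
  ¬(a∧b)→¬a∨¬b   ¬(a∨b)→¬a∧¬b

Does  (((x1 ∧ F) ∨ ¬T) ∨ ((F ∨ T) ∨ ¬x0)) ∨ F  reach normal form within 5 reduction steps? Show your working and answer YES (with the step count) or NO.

Answer: NO — after 5 steps the term is (F ∨ T) ∨ ¬x0, not yet normal

Reduction:
  start: (((x1 ∧ F) ∨ ¬T) ∨ ((F ∨ T) ∨ ¬x0)) ∨ F
  →1  ((x1 ∧ F) ∨ ¬T) ∨ ((F ∨ T) ∨ ¬x0)
  →2  (F ∨ ¬T) ∨ ((F ∨ T) ∨ ¬x0)
  →3  ¬T ∨ ((F ∨ T) ∨ ¬x0)
  →4  F ∨ ((F ∨ T) ∨ ¬x0)
  →5  (F ∨ T) ∨ ¬x0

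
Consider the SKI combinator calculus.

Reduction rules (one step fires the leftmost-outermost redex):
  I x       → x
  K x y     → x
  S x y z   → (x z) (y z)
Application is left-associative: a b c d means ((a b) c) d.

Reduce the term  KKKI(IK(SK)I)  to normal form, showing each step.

Answer: normal form = I  (in 2 steps)

Reduction:
  start: KKKI(IK(SK)I)
  →1  KI(IK(SK)I)
  →2  I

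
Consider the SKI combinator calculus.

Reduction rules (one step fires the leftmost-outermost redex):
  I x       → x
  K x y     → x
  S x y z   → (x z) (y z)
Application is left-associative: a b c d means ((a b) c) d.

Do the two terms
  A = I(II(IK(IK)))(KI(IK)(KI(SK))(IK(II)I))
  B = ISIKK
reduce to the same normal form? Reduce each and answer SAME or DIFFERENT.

Term A:
  start: I(II(IK(IK)))(KI(IK)(KI(SK))(IK(II)I))
  [1] II(IK(IK))(KI(IK)(KI(SK))(IK(II)I))
  [2] I(IK(IK))(KI(IK)(KI(SK))(IK(II)I))
  [3] IK(IK)(KI(IK)(KI(SK))(IK(II)I))
  [4] K(IK)(KI(IK)(KI(SK))(IK(II)I))
  [5] IK
  [6] K

Term B:
  start: ISIKK
  [1] SIKK
  [2] IK(KK)
  [3] K(KK)

Answer: DIFFERENT — A ⇓ K, B ⇓ K(KK)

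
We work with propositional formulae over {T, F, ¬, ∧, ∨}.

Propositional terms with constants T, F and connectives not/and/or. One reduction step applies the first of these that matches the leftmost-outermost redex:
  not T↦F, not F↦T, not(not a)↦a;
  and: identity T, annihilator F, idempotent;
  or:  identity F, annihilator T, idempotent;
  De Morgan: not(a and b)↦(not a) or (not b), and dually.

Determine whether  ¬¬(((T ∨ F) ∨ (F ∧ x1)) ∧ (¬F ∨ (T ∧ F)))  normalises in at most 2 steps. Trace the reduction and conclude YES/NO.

  start: ¬¬(((T ∨ F) ∨ (F ∧ x1)) ∧ (¬F ∨ (T ∧ F)))
  step 1: ((T ∨ F) ∨ (F ∧ x1)) ∧ (¬F ∨ (T ∧ F))
  step 2: (T ∨ (F ∧ x1)) ∧ (¬F ∨ (T ∧ F))

Answer: NO — after 2 steps the term is (T ∨ (F ∧ x1)) ∧ (¬F ∨ (T ∧ F)), not yet normal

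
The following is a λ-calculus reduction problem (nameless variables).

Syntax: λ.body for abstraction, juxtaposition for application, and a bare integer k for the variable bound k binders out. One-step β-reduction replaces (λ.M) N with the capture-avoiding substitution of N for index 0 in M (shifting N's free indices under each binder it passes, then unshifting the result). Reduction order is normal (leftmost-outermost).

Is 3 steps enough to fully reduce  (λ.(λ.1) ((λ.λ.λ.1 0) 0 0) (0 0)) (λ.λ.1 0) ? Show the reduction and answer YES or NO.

  start: (λ.(λ.1) ((λ.λ.λ.1 0) 0 0) (0 0)) (λ.λ.1 0)
  →1  (λ.λ.λ.1 0) ((λ.λ.λ.1 0) (λ.λ.1 0) (λ.λ.1 0)) ((λ.λ.1 0) (λ.λ.1 0))
  →2  (λ.λ.1 0) ((λ.λ.1 0) (λ.λ.1 0))
  →3  λ.(λ.λ.1 0) (λ.λ.1 0) 0

Answer: NO — after 3 steps the term is λ.(λ.λ.1 0) (λ.λ.1 0) 0, not yet normal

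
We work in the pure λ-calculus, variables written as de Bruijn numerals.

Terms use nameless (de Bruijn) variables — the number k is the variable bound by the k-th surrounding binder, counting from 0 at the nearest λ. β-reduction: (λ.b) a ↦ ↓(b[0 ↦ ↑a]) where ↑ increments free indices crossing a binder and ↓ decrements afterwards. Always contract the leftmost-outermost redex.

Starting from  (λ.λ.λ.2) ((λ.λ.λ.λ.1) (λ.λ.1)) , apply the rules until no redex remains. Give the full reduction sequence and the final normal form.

  start: (λ.λ.λ.2) ((λ.λ.λ.λ.1) (λ.λ.1))
  step 1: λ.λ.(λ.λ.λ.λ.1) (λ.λ.1)
  step 2: λ.λ.λ.λ.λ.1

Answer: normal form = λ.λ.λ.λ.λ.1  (in 2 steps)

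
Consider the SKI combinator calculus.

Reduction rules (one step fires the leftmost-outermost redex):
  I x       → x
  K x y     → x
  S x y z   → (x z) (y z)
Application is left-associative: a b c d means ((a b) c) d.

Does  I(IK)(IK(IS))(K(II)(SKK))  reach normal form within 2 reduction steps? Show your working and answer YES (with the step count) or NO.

  start: I(IK)(IK(IS))(K(II)(SKK))
  [1] IK(IK(IS))(K(II)(SKK))
  [2] K(IK(IS))(K(II)(SKK))

Answer: NO — after 2 steps the term is K(IK(IS))(K(II)(SKK)), not yet normal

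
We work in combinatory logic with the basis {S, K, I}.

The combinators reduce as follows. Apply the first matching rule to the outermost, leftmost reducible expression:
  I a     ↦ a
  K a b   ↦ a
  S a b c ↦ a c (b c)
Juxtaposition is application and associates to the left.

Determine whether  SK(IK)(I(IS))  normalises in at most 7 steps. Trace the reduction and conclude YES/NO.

Answer: YES — reaches normal form S in 4 ≤ 7 steps

Reduction:
  start: SK(IK)(I(IS))
  [1] K(I(IS))(IK(I(IS)))
  [2] I(IS)
  [3] IS
  [4] S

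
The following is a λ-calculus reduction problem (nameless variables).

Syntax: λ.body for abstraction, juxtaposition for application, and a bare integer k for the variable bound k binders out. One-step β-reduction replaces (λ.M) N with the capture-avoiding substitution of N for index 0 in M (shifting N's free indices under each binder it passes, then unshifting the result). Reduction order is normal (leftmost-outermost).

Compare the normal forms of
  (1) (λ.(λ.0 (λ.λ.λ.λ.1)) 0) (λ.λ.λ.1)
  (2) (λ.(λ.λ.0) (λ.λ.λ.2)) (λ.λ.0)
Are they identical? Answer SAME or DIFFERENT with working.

Term A:
  start: (λ.(λ.0 (λ.λ.λ.λ.1)) 0) (λ.λ.λ.1)
  [1] (λ.0 (λ.λ.λ.λ.1)) (λ.λ.λ.1)
  [2] (λ.λ.λ.1) (λ.λ.λ.λ.1)
  [3] λ.λ.1

Term B:
  start: (λ.(λ.λ.0) (λ.λ.λ.2)) (λ.λ.0)
  [1] (λ.λ.0) (λ.λ.λ.2)
  [2] λ.0

Answer: DIFFERENT — A ⇓ λ.λ.1, B ⇓ λ.0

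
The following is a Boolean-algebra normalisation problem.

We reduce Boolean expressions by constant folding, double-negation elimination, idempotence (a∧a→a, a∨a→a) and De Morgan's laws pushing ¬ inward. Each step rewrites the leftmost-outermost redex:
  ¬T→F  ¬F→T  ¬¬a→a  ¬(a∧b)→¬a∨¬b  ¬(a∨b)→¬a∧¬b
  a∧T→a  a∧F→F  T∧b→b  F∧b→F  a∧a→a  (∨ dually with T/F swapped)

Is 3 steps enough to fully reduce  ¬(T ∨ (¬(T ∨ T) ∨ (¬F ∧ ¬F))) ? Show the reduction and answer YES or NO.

  start: ¬(T ∨ (¬(T ∨ T) ∨ (¬F ∧ ¬F)))
  [1] ¬T ∧ ¬(¬(T ∨ T) ∨ (¬F ∧ ¬F))
  [2] F ∧ ¬(¬(T ∨ T) ∨ (¬F ∧ ¬F))
  [3] F

Answer: YES — reaches normal form F in 3 ≤ 3 steps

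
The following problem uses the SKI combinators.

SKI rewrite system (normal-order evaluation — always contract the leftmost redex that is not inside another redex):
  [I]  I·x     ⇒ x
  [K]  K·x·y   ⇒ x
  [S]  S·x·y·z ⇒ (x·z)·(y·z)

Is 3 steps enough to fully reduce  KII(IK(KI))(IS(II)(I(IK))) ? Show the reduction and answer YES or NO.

  start: KII(IK(KI))(IS(II)(I(IK)))
  →1  I(IK(KI))(IS(II)(I(IK)))
  →2  IK(KI)(IS(II)(I(IK)))
  →3  K(KI)(IS(II)(I(IK)))

Answer: NO — after 3 steps the term is K(KI)(IS(II)(I(IK))), not yet normal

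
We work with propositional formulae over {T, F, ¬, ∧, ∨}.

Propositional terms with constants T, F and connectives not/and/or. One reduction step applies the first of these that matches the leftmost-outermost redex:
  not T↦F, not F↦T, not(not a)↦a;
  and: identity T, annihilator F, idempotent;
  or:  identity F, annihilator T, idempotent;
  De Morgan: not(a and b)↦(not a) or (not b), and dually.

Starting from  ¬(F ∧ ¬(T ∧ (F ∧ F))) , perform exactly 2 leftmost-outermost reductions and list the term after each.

  start: ¬(F ∧ ¬(T ∧ (F ∧ F)))
  step 1: ¬F ∨ ¬¬(T ∧ (F ∧ F))
  step 2: T ∨ ¬¬(T ∧ (F ∧ F))

Answer: after 2 steps: T ∨ ¬¬(T ∧ (F ∧ F))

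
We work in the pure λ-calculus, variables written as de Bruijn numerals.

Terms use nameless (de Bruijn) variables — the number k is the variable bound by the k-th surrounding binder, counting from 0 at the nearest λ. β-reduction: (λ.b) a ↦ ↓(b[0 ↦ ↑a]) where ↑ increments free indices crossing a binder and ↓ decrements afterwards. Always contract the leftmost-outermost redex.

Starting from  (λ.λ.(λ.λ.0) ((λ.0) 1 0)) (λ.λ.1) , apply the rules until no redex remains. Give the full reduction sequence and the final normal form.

Answer: normal form = λ.λ.0  (in 2 steps)

Reduction:
  start: (λ.λ.(λ.λ.0) ((λ.0) 1 0)) (λ.λ.1)
  step 1: λ.(λ.λ.0) ((λ.0) (λ.λ.1) 0)
  step 2: λ.λ.0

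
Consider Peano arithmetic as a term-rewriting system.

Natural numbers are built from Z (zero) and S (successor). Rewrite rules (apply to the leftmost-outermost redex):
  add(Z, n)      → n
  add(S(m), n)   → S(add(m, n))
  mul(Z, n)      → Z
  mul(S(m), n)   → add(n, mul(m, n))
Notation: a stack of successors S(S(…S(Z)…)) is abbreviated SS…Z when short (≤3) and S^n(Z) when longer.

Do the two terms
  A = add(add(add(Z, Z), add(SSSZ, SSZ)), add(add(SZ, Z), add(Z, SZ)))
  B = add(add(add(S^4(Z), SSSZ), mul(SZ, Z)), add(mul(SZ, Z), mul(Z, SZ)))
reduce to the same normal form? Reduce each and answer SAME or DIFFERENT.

Answer: SAME — A ⇓ S^7(Z), B ⇓ S^7(Z)

Derivation:
Term A:
  start: add(add(add(Z, Z), add(SSSZ, SSZ)), add(add(SZ, Z), add(Z, SZ)))
  [1] add(add(Z, add(SSSZ, SSZ)), add(add(SZ, Z), add(Z, SZ)))
  [2] add(add(SSSZ, SSZ), add(add(SZ, Z), add(Z, SZ)))
  [3] add(S(add(SSZ, SSZ)), add(add(SZ, Z), add(Z, SZ)))
  [4] S(add(add(SSZ, SSZ), add(add(SZ, Z), add(Z, SZ))))
  [5] S(add(S(add(SZ, SSZ)), add(add(SZ, Z), add(Z, SZ))))
  [6] S(S(add(add(SZ, SSZ), add(add(SZ, Z), add(Z, SZ)))))
  [7] S(S(add(S(add(Z, SSZ)), add(add(SZ, Z), add(Z, SZ)))))
  [8] S(S(S(add(add(Z, SSZ), add(add(SZ, Z), add(Z, SZ))))))
  [9] S(S(S(add(SSZ, add(add(SZ, Z), add(Z, SZ))))))
  [10] S(S(S(S(add(SZ, add(add(SZ, Z), add(Z, SZ)))))))
  [11] S(S(S(S(S(add(Z, add(add(SZ, Z), add(Z, SZ))))))))
  [12] S(S(S(S(S(add(add(SZ, Z), add(Z, SZ)))))))
  [13] S(S(S(S(S(add(S(add(Z, Z)), add(Z, SZ)))))))
  [14] S(S(S(S(S(S(add(add(Z, Z), add(Z, SZ))))))))
  [15] S(S(S(S(S(S(add(Z, add(Z, SZ))))))))
  [16] S(S(S(S(S(S(add(Z, SZ)))))))
  [17] S^7(Z)

Term B:
  start: add(add(add(S^4(Z), SSSZ), mul(SZ, Z)), add(mul(SZ, Z), mul(Z, SZ)))
  [1] add(add(S(add(SSSZ, SSSZ)), mul(SZ, Z)), add(mul(SZ, Z), mul(Z, SZ)))
  [2] add(S(add(add(SSSZ, SSSZ), mul(SZ, Z))), add(mul(SZ, Z), mul(Z, SZ)))
  [3] S(add(add(add(SSSZ, SSSZ), mul(SZ, Z)), add(mul(SZ, Z), mul(Z, SZ))))
  [4] S(add(add(S(add(SSZ, SSSZ)), mul(SZ, Z)), add(mul(SZ, Z), mul(Z, SZ))))
  [5] S(add(S(add(add(SSZ, SSSZ), mul(SZ, Z))), add(mul(SZ, Z), mul(Z, SZ))))
  [6] S(S(add(add(add(SSZ, SSSZ), mul(SZ, Z)), add(mul(SZ, Z), mul(Z, SZ)))))
  [7] S(S(add(add(S(add(SZ, SSSZ)), mul(SZ, Z)), add(mul(SZ, Z), mul(Z, SZ)))))
  [8] S(S(add(S(add(add(SZ, SSSZ), mul(SZ, Z))), add(mul(SZ, Z), mul(Z, SZ)))))
  [9] S(S(S(add(add(add(SZ, SSSZ), mul(SZ, Z)), add(mul(SZ, Z), mul(Z, SZ))))))
  [10] S(S(S(add(add(S(add(Z, SSSZ)), mul(SZ, Z)), add(mul(SZ, Z), mul(Z, SZ))))))
  [11] S(S(S(add(S(add(add(Z, SSSZ), mul(SZ, Z))), add(mul(SZ, Z), mul(Z, SZ))))))
  [12] S(S(S(S(add(add(add(Z, SSSZ), mul(SZ, Z)), add(mul(SZ, Z), mul(Z, SZ)))))))
  [13] S(S(S(S(add(add(SSSZ, mul(SZ, Z)), add(mul(SZ, Z), mul(Z, SZ)))))))
  [14] S(S(S(S(add(S(add(SSZ, mul(SZ, Z))), add(mul(SZ, Z), mul(Z, SZ)))))))
  [15] S(S(S(S(S(add(add(SSZ, mul(SZ, Z)), add(mul(SZ, Z), mul(Z, SZ))))))))
  [16] S(S(S(S(S(add(S(add(SZ, mul(SZ, Z))), add(mul(SZ, Z), mul(Z, SZ))))))))
  [17] S(S(S(S(S(S(add(add(SZ, mul(SZ, Z)), add(mul(SZ, Z), mul(Z, SZ)))))))))
  [18] S(S(S(S(S(S(add(S(add(Z, mul(SZ, Z))), add(mul(SZ, Z), mul(Z, SZ)))))))))
  [19] S(S(S(S(S(S(S(add(add(Z, mul(SZ, Z)), add(mul(SZ, Z), mul(Z, SZ))))))))))
  [20] S(S(S(S(S(S(S(add(mul(SZ, Z), add(mul(SZ, Z), mul(Z, SZ))))))))))
  [21] S(S(S(S(S(S(S(add(add(Z, mul(Z, Z)), add(mul(SZ, Z), mul(Z, SZ))))))))))
  [22] S(S(S(S(S(S(S(add(mul(Z, Z), add(mul(SZ, Z), mul(Z, SZ))))))))))
  [23] S(S(S(S(S(S(S(add(Z, add(mul(SZ, Z), mul(Z, SZ))))))))))
  [24] S(S(S(S(S(S(S(add(mul(SZ, Z), mul(Z, SZ)))))))))
  [25] S(S(S(S(S(S(S(add(add(Z, mul(Z, Z)), mul(Z, SZ)))))))))
  [26] S(S(S(S(S(S(S(add(mul(Z, Z), mul(Z, SZ)))))))))
  [27] S(S(S(S(S(S(S(add(Z, mul(Z, SZ)))))))))
  [28] S(S(S(S(S(S(S(mul(Z, SZ))))))))
  [29] S^7(Z)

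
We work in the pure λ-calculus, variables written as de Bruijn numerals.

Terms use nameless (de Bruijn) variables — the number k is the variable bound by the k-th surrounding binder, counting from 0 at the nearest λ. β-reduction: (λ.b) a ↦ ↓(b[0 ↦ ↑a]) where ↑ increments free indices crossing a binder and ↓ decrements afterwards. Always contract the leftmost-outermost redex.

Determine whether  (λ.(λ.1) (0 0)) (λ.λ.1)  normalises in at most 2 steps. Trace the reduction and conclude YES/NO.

Answer: YES — reaches normal form λ.λ.1 in 2 ≤ 2 steps

Derivation:
  start: (λ.(λ.1) (0 0)) (λ.λ.1)
  [1] (λ.λ.λ.1) ((λ.λ.1) (λ.λ.1))
  [2] λ.λ.1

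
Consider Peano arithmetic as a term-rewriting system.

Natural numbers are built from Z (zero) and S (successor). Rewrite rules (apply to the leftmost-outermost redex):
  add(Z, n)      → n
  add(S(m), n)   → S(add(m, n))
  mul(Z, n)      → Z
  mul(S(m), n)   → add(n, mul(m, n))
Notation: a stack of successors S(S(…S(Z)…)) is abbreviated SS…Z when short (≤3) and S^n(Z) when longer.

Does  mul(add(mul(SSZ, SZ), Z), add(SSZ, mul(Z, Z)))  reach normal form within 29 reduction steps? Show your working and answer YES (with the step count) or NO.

  start: mul(add(mul(SSZ, SZ), Z), add(SSZ, mul(Z, Z)))
  [1] mul(add(add(SZ, mul(SZ, SZ)), Z), add(SSZ, mul(Z, Z)))
  [2] mul(add(S(add(Z, mul(SZ, SZ))), Z), add(SSZ, mul(Z, Z)))
  [3] mul(S(add(add(Z, mul(SZ, SZ)), Z)), add(SSZ, mul(Z, Z)))
  [4] add(add(SSZ, mul(Z, Z)), mul(add(add(Z, mul(SZ, SZ)), Z), add(SSZ, mul(Z, Z))))
  [5] add(S(add(SZ, mul(Z, Z))), mul(add(add(Z, mul(SZ, SZ)), Z), add(SSZ, mul(Z, Z))))
  [6] S(add(add(SZ, mul(Z, Z)), mul(add(add(Z, mul(SZ, SZ)), Z), add(SSZ, mul(Z, Z)))))
  [7] S(add(S(add(Z, mul(Z, Z))), mul(add(add(Z, mul(SZ, SZ)), Z), add(SSZ, mul(Z, Z)))))
  [8] S(S(add(add(Z, mul(Z, Z)), mul(add(add(Z, mul(SZ, SZ)), Z), add(SSZ, mul(Z, Z))))))
  [9] S(S(add(mul(Z, Z), mul(add(add(Z, mul(SZ, SZ)), Z), add(SSZ, mul(Z, Z))))))
  [10] S(S(add(Z, mul(add(add(Z, mul(SZ, SZ)), Z), add(SSZ, mul(Z, Z))))))
  [11] S(S(mul(add(add(Z, mul(SZ, SZ)), Z), add(SSZ, mul(Z, Z)))))
  [12] S(S(mul(add(mul(SZ, SZ), Z), add(SSZ, mul(Z, Z)))))
  [13] S(S(mul(add(add(SZ, mul(Z, SZ)), Z), add(SSZ, mul(Z, Z)))))
  [14] S(S(mul(add(S(add(Z, mul(Z, SZ))), Z), add(SSZ, mul(Z, Z)))))
  [15] S(S(mul(S(add(add(Z, mul(Z, SZ)), Z)), add(SSZ, mul(Z, Z)))))
  [16] S(S(add(add(SSZ, mul(Z, Z)), mul(add(add(Z, mul(Z, SZ)), Z), add(SSZ, mul(Z, Z))))))
  [17] S(S(add(S(add(SZ, mul(Z, Z))), mul(add(add(Z, mul(Z, SZ)), Z), add(SSZ, mul(Z, Z))))))
  [18] S(S(S(add(add(SZ, mul(Z, Z)), mul(add(add(Z, mul(Z, SZ)), Z), add(SSZ, mul(Z, Z)))))))
  [19] S(S(S(add(S(add(Z, mul(Z, Z))), mul(add(add(Z, mul(Z, SZ)), Z), add(SSZ, mul(Z, Z)))))))
  [20] S(S(S(S(add(add(Z, mul(Z, Z)), mul(add(add(Z, mul(Z, SZ)), Z), add(SSZ, mul(Z, Z))))))))
  [21] S(S(S(S(add(mul(Z, Z), mul(add(add(Z, mul(Z, SZ)), Z), add(SSZ, mul(Z, Z))))))))
  [22] S(S(S(S(add(Z, mul(add(add(Z, mul(Z, SZ)), Z), add(SSZ, mul(Z, Z))))))))
  [23] S(S(S(S(mul(add(add(Z, mul(Z, SZ)), Z), add(SSZ, mul(Z, Z)))))))
  [24] S(S(S(S(mul(add(mul(Z, SZ), Z), add(SSZ, mul(Z, Z)))))))
  [25] S(S(S(S(mul(add(Z, Z), add(SSZ, mul(Z, Z)))))))
  [26] S(S(S(S(mul(Z, add(SSZ, mul(Z, Z)))))))
  [27] S^4(Z)

Answer: YES — reaches normal form S^4(Z) in 27 ≤ 29 steps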